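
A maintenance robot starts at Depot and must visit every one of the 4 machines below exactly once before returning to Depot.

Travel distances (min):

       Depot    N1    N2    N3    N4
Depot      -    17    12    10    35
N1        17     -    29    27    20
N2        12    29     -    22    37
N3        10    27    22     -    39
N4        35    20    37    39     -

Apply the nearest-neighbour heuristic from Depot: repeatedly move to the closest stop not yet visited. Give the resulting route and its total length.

Total distance 116 min via the nearest-neighbour route Depot → N3 → N2 → N1 → N4 → Depot.

From Depot: distances to unvisited — N3=10, N2=12, N1=17, N4=35. Nearest is N3 (10).
From N3: distances to unvisited — N2=22, N1=27, N4=39. Nearest is N2 (22).
From N2: distances to unvisited — N1=29, N4=37. Nearest is N1 (29).
From N1: distances to unvisited — N4=20. Nearest is N4 (20).
Return N4→Depot: 35.
Total = 10 + 22 + 29 + 20 + 35 = 116.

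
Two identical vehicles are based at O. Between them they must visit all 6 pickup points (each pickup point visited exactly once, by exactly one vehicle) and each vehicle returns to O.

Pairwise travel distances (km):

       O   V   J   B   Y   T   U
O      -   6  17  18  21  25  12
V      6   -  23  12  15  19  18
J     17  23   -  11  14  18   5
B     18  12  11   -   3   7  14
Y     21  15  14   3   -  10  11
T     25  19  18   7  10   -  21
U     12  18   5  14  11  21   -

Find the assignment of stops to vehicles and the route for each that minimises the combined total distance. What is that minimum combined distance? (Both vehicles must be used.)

78 km — the smallest possible combined total.

Try each way of splitting the stops between the two vehicles (each non-empty) and, for each split, find the best tour for each vehicle:
  {V} + {J, B, Y, T, U}: 12 + 66 = 78
  {J} + {V, B, Y, T, U}: 34 + 58 = 92
  {V, J} + {B, Y, T, U}: 46 + 58 = 104
  {B} + {V, J, Y, T, U}: 36 + 66 = 102
  {V, B} + {J, Y, T, U}: 36 + 66 = 102
  {J, B} + {V, Y, T, U}: 46 + 58 = 104
  … (31 splits in total)
Best: vehicle 1 O → V → O = 12; vehicle 2 O → B → Y → T → J → U → O = 66; combined 78.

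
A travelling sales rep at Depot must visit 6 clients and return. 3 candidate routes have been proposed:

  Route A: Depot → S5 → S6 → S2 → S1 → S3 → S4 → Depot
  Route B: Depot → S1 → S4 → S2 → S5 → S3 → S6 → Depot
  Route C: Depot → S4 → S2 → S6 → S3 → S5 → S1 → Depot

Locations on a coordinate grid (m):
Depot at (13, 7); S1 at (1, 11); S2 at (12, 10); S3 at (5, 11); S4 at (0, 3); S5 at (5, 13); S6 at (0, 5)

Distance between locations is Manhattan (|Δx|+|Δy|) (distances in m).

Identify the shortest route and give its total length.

Shortest is Route B, total 82 m.

Route A: 14 + 13 + 17 + 12 + 4 + 13 + 17 = 90
Route B: 16 + 9 + 19 + 10 + 2 + 11 + 15 = 82
Route C: 17 + 19 + 17 + 11 + 2 + 6 + 16 = 88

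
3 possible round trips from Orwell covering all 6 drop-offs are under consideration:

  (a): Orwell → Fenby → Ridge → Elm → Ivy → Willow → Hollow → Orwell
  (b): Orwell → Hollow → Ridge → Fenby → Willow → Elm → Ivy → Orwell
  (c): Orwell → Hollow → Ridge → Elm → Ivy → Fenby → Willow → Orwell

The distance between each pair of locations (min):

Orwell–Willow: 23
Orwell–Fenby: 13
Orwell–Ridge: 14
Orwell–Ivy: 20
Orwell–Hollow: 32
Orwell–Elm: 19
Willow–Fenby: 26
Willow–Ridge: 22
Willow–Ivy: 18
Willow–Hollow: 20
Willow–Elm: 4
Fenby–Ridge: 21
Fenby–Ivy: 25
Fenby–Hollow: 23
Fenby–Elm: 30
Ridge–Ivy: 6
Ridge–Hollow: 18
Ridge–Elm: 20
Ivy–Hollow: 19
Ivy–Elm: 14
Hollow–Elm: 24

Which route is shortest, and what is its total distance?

135 min — (b) is the shortest.

(a): 13 + 21 + 20 + 14 + 18 + 20 + 32 = 138
(b): 32 + 18 + 21 + 26 + 4 + 14 + 20 = 135
(c): 32 + 18 + 20 + 14 + 25 + 26 + 23 = 158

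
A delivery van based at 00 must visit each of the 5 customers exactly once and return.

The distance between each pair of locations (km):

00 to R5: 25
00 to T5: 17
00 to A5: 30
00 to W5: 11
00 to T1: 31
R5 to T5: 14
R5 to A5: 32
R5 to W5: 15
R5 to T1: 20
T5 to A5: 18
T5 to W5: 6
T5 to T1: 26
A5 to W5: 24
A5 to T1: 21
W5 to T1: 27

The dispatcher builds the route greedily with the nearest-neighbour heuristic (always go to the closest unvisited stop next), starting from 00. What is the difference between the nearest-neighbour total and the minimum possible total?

1 km longer than the optimal tour.

From 00: W5=11, T5=17, R5=25, A5=30, T1=31 → choose W5 (11).
From W5: T5=6, R5=15, A5=24, T1=27 → choose T5 (6).
From T5: R5=14, A5=18, T1=26 → choose R5 (14).
From R5: T1=20, A5=32 → choose T1 (20).
From T1: A5=21 → choose A5 (21).
NN route 00 → W5 → T5 → R5 → T1 → A5 → 00 costs 102.
Optimal: 00 → R5 → T1 → A5 → T5 → W5 → 00 costs 101 (by enumerating all 60 distinct tours).
Excess = 102 − 101 = 1.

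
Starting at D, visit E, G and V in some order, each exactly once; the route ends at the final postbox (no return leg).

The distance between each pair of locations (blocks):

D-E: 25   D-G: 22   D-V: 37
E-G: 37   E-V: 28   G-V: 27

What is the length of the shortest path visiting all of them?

77 blocks — the minimum one-way total.

There are 3! = 6 possible orderings.
D - E - G - V: 25+37+27 = 89
D - E - V - G: 25+28+27 = 80
D - G - E - V: 22+37+28 = 87
D - G - V - E: 22+27+28 = 77
D - V - E - G: 37+28+37 = 102
D - V - G - E: 37+27+37 = 101
The minimum is 77.
One shortest path: D → G → V → E.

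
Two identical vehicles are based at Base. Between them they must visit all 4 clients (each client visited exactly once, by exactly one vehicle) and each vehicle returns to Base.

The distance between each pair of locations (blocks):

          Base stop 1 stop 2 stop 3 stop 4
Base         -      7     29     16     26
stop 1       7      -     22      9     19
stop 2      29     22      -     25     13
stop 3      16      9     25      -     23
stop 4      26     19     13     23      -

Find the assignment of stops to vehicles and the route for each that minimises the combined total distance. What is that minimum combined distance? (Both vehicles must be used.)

Minimum combined distance: 94 blocks.

There are 2^3 − 1 = 7 ways to divide the 4 stops into two non-empty groups. For each, the best each vehicle can do is its own shortest tour through its group:
  {stop 1} + {stop 2, stop 3, stop 4}: 14 + 80 = 94
  {stop 2} + {stop 1, stop 3, stop 4}: 58 + 65 = 123
  {stop 1, stop 2} + {stop 3, stop 4}: 58 + 65 = 123
  {stop 3} + {stop 1, stop 2, stop 4}: 32 + 68 = 100
  {stop 1, stop 3} + {stop 2, stop 4}: 32 + 68 = 100
  {stop 2, stop 3} + {stop 1, stop 4}: 70 + 52 = 122
  … (7 splits in total)
Best: vehicle 1 Base → stop 1 → Base = 14; vehicle 2 Base → stop 3 → stop 2 → stop 4 → Base = 80; combined 94.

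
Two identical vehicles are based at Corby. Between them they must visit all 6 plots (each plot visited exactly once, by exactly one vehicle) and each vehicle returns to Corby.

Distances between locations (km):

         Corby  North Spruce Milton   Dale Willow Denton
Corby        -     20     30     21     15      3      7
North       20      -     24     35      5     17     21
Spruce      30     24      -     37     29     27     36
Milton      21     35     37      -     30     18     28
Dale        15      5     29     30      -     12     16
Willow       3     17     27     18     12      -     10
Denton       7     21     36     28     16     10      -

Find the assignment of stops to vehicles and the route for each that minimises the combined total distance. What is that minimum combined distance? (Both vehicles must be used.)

Minimum combined distance: 116 km.

Try each way of splitting the stops between the two vehicles (each non-empty) and, for each split, find the best tour for each vehicle:
  {North} + {Spruce, Milton, Dale, Willow, Denton}: 40 + 110 = 150
  {Spruce} + {North, Milton, Dale, Willow, Denton}: 60 + 84 = 144
  {North, Spruce} + {Milton, Dale, Willow, Denton}: 74 + 74 = 148
  {Milton} + {North, Spruce, Dale, Willow, Denton}: 42 + 82 = 124
  {North, Milton} + {Spruce, Dale, Willow, Denton}: 76 + 82 = 158
  {Spruce, Milton} + {North, Dale, Willow, Denton}: 88 + 48 = 136
  … (31 splits in total)
  {Willow} + {North, Spruce, Milton, Dale, Denton}: 6 + 110 = 116  ← best
Best: vehicle 1 Corby → Willow → Corby = 6; vehicle 2 Corby → Milton → Spruce → North → Dale → Denton → Corby = 110; combined 116.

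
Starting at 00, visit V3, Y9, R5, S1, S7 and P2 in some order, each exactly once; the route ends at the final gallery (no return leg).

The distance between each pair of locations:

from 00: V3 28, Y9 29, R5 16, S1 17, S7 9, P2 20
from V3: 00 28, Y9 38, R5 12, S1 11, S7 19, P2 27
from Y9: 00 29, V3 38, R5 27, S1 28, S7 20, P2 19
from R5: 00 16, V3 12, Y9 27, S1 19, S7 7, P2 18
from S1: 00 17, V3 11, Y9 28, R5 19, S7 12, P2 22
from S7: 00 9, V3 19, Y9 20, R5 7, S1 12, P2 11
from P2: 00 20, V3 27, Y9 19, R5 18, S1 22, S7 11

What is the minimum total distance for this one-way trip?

There are 6! = 720 possible orderings.
00→V3→Y9→R5→S1→S7→P2: 28+38+27+19+12+11 = 135
00→V3→Y9→R5→S1→P2→S7: 28+38+27+19+22+11 = 145
00→V3→Y9→R5→S7→S1→P2: 28+38+27+7+12+22 = 134
00→V3→Y9→R5→S7→P2→S1: 28+38+27+7+11+22 = 133
00→V3→Y9→R5→P2→S1→S7: 28+38+27+18+22+12 = 145
00→V3→Y9→R5→P2→S7→S1: 28+38+27+18+11+12 = 134
00→V3→Y9→S1→R5→S7→P2: 28+38+28+19+7+11 = 131
00→V3→Y9→S1→R5→P2→S7: 28+38+28+19+18+11 = 142
… (712 more)
00→S1→V3→R5→S7→P2→Y9: 17+11+12+7+11+19 = 77  ← best
The minimum is 77.
One shortest path: 00 → S1 → V3 → R5 → S7 → P2 → Y9.

Shortest open route: 77.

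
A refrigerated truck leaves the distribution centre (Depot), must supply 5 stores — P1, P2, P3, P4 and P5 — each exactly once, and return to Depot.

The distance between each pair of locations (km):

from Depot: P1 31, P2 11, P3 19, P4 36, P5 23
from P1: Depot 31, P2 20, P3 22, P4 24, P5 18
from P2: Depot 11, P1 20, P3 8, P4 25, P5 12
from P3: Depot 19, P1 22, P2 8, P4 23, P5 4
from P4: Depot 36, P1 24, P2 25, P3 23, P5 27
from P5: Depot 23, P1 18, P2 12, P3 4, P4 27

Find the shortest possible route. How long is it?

There are 60 distinct closed tours to check (reversals are equivalent).
Depot→P1→P2→P3→P4→P5→Depot: 31+20+8+23+27+23 = 132
Depot→P1→P2→P3→P5→P4→Depot: 31+20+8+4+27+36 = 126
Depot→P1→P2→P4→P3→P5→Depot: 31+20+25+23+4+23 = 126
Depot→P1→P2→P4→P5→P3→Depot: 31+20+25+27+4+19 = 126
Depot→P1→P2→P5→P3→P4→Depot: 31+20+12+4+23+36 = 126
Depot→P1→P2→P5→P4→P3→Depot: 31+20+12+27+23+19 = 132
Depot→P1→P3→P2→P4→P5→Depot: 31+22+8+25+27+23 = 136
Depot→P1→P3→P2→P5→P4→Depot: 31+22+8+12+27+36 = 136
Depot→P1→P3→P4→P2→P5→Depot: 31+22+23+25+12+23 = 136
Depot→P1→P3→P4→P5→P2→Depot: 31+22+23+27+12+11 = 126
Depot→P1→P3→P5→P2→P4→Depot: 31+22+4+12+25+36 = 130
Depot→P1→P3→P5→P4→P2→Depot: 31+22+4+27+25+11 = 120
Depot→P1→P4→P2→P3→P5→Depot: 31+24+25+8+4+23 = 115
Depot→P1→P4→P2→P5→P3→Depot: 31+24+25+12+4+19 = 115
… (46 more)
Depot→P2→P3→P5→P1→P4→Depot: 11+8+4+18+24+36 = 101  ← best
The minimum is 101.
One optimal route: Depot → P2 → P3 → P5 → P1 → P4 → Depot (or its reverse).

Minimum total distance: 101 km.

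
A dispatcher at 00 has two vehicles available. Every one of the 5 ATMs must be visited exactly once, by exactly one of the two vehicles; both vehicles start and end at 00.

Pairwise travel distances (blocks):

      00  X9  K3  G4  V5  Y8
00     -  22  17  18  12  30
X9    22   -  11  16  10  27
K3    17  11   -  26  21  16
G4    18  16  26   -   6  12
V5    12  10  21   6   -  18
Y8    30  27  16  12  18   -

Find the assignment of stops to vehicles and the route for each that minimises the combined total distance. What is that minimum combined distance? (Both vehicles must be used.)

Minimum combined distance: 103 blocks.

Check every non-empty split of the stops between the two vehicles; for each half take its own optimal tour:
  {X9} + {K3, G4, V5, Y8}: 44 + 63 = 107
  {K3} + {X9, G4, V5, Y8}: 34 + 79 = 113
  {X9, K3} + {G4, V5, Y8}: 50 + 60 = 110
  {G4} + {X9, K3, V5, Y8}: 36 + 79 = 115
  {X9, G4} + {K3, V5, Y8}: 56 + 63 = 119
  {K3, G4} + {X9, V5, Y8}: 61 + 79 = 140
  … (15 splits in total)
  {V5} + {X9, K3, G4, Y8}: 24 + 79 = 103  ← best
Best: vehicle 1 00 → V5 → 00 = 24; vehicle 2 00 → X9 → K3 → Y8 → G4 → 00 = 79; combined 103.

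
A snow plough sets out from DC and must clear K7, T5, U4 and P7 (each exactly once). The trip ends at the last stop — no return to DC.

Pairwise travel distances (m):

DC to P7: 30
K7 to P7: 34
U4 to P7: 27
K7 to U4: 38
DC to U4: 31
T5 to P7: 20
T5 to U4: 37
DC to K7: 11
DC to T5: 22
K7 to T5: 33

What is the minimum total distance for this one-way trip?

There are 4! = 24 possible orderings.
DC→K7→T5→U4→P7: 11+33+37+27 = 108
DC→K7→T5→P7→U4: 11+33+20+27 = 91
DC→K7→U4→T5→P7: 11+38+37+20 = 106
DC→K7→U4→P7→T5: 11+38+27+20 = 96
DC→K7→P7→T5→U4: 11+34+20+37 = 102
DC→K7→P7→U4→T5: 11+34+27+37 = 109
DC→T5→K7→U4→P7: 22+33+38+27 = 120
DC→T5→K7→P7→U4: 22+33+34+27 = 116
DC→T5→U4→K7→P7: 22+37+38+34 = 131
DC→T5→U4→P7→K7: 22+37+27+34 = 120
DC→T5→P7→K7→U4: 22+20+34+38 = 114
DC→T5→P7→U4→K7: 22+20+27+38 = 107
DC→U4→K7→T5→P7: 31+38+33+20 = 122
DC→U4→K7→P7→T5: 31+38+34+20 = 123
… (10 more)
The minimum is 91.
One shortest path: DC → K7 → T5 → P7 → U4.

Minimum one-way distance = 91 m.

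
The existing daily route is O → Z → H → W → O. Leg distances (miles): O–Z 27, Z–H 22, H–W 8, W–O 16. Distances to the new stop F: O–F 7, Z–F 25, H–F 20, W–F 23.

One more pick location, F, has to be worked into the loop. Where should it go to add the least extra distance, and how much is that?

Insertion cost between consecutive stops i–j is d(i,F) + d(F,j) − d(i,j):
  between O and Z: 7 + 25 − 27 = 5
  between Z and H: 25 + 20 − 22 = 23
  between H and W: 20 + 23 − 8 = 35
  between W and O: 23 + 7 − 16 = 14
Cheapest insertion is between O and Z, adding 5.
New total = 73 + 5 = 78.

Adding 5 miles by placing F on the O–Z leg.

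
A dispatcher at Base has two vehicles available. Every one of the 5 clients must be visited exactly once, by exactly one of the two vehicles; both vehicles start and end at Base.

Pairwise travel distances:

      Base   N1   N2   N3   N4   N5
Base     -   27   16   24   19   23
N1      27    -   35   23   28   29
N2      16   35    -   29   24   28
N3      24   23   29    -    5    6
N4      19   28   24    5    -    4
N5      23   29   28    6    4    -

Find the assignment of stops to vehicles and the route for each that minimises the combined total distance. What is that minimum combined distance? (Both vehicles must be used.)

Try each way of splitting the stops between the two vehicles (each non-empty) and, for each split, find the best tour for each vehicle:
  {N1} + {N2, N3, N4, N5}: 54 + 74 = 128
  {N2} + {N1, N3, N4, N5}: 32 + 79 = 111
  {N1, N2} + {N3, N4, N5}: 78 + 53 = 131
  {N3} + {N1, N2, N4, N5}: 48 + 100 = 148
  {N1, N3} + {N2, N4, N5}: 74 + 67 = 141
  {N2, N3} + {N1, N4, N5}: 69 + 79 = 148
  … (15 splits in total)
Best: vehicle 1 Base → N2 → Base = 32; vehicle 2 Base → N1 → N3 → N5 → N4 → Base = 79; combined 111.

Minimum combined distance: 111.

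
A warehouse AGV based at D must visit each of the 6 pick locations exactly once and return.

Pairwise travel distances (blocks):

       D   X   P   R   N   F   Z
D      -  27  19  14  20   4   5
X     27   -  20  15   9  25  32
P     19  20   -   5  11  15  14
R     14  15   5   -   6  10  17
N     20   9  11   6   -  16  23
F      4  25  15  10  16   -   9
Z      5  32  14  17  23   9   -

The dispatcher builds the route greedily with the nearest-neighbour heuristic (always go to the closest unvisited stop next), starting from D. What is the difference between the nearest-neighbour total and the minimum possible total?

From D: F=4, Z=5, R=14, P=19, N=20, X=27 → choose F (4).
From F: Z=9, R=10, P=15, N=16, X=25 → choose Z (9).
From Z: P=14, R=17, N=23, X=32 → choose P (14).
From P: R=5, N=11, X=20 → choose R (5).
From R: N=6, X=15 → choose N (6).
From N: X=9 → choose X (9).
NN route D → F → Z → P → R → N → X → D costs 74.
Optimal: D → F → X → N → R → P → Z → D costs 68 (by enumerating all 360 distinct tours).
Excess = 74 − 68 = 6.

Excess over optimum: 6 blocks.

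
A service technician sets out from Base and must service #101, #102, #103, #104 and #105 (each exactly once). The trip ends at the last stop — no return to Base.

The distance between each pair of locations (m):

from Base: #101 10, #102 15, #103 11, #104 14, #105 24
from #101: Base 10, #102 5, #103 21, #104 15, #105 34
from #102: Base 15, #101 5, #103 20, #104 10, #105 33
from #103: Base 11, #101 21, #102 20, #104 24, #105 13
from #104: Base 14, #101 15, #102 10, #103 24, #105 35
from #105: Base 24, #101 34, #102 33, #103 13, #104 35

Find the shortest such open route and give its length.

There are 5! = 120 possible orderings.
Base→#101→#102→#103→#104→#105: 10+5+20+24+35 = 94
Base→#101→#102→#103→#105→#104: 10+5+20+13+35 = 83
Base→#101→#102→#104→#103→#105: 10+5+10+24+13 = 62
Base→#101→#102→#104→#105→#103: 10+5+10+35+13 = 73
Base→#101→#102→#105→#103→#104: 10+5+33+13+24 = 85
Base→#101→#102→#105→#104→#103: 10+5+33+35+24 = 107
Base→#101→#103→#102→#104→#105: 10+21+20+10+35 = 96
Base→#101→#103→#102→#105→#104: 10+21+20+33+35 = 119
Base→#101→#103→#104→#102→#105: 10+21+24+10+33 = 98
Base→#101→#103→#104→#105→#102: 10+21+24+35+33 = 123
Base→#101→#103→#105→#102→#104: 10+21+13+33+10 = 87
Base→#101→#103→#105→#104→#102: 10+21+13+35+10 = 89
Base→#101→#104→#102→#103→#105: 10+15+10+20+13 = 68
Base→#101→#104→#102→#105→#103: 10+15+10+33+13 = 81
… (106 more)
The minimum is 62.
One shortest path: Base → #101 → #102 → #104 → #103 → #105.

Shortest open route: 62 m.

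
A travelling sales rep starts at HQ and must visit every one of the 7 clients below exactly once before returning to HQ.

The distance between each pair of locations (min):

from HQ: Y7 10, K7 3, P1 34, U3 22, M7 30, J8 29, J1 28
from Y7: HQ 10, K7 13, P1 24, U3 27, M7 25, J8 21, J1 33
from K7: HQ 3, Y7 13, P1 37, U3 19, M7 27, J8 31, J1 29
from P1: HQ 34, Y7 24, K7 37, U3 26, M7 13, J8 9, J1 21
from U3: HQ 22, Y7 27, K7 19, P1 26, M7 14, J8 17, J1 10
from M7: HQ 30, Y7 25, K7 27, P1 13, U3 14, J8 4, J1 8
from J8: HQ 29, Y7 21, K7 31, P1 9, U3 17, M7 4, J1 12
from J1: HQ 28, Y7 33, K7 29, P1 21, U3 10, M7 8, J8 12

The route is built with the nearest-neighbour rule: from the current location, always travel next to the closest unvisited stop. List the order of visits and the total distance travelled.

119 min along HQ → K7 → Y7 → J8 → M7 → J1 → U3 → P1 → HQ.

HQ → [K7:3 / Y7:10 / U3:22 / J1:28 / J8:29 / M7:30 / P1:34] → K7 (3)
K7 → [Y7:13 / U3:19 / M7:27 / J1:29 / J8:31 / P1:37] → Y7 (13)
Y7 → [J8:21 / P1:24 / M7:25 / U3:27 / J1:33] → J8 (21)
J8 → [M7:4 / P1:9 / J1:12 / U3:17] → M7 (4)
M7 → [J1:8 / P1:13 / U3:14] → J1 (8)
J1 → [U3:10 / P1:21] → U3 (10)
U3 → [P1:26] → P1 (26)
Return P1→HQ: 34.
Total = 3 + 13 + 21 + 4 + 8 + 10 + 26 + 34 = 119.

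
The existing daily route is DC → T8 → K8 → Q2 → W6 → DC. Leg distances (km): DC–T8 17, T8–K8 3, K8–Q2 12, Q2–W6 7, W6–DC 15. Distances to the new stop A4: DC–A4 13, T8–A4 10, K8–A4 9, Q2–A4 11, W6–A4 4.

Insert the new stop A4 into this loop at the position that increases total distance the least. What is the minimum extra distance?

Adding 2 km by placing A4 on the W6–DC leg.

Insertion cost between consecutive stops i–j is d(i,A4) + d(A4,j) − d(i,j):
  between DC and T8: 13 + 10 − 17 = 6
  between T8 and K8: 10 + 9 − 3 = 16
  between K8 and Q2: 9 + 11 − 12 = 8
  between Q2 and W6: 11 + 4 − 7 = 8
  between W6 and DC: 4 + 13 − 15 = 2
Cheapest insertion is between W6 and DC, adding 2.
New total = 54 + 2 = 56.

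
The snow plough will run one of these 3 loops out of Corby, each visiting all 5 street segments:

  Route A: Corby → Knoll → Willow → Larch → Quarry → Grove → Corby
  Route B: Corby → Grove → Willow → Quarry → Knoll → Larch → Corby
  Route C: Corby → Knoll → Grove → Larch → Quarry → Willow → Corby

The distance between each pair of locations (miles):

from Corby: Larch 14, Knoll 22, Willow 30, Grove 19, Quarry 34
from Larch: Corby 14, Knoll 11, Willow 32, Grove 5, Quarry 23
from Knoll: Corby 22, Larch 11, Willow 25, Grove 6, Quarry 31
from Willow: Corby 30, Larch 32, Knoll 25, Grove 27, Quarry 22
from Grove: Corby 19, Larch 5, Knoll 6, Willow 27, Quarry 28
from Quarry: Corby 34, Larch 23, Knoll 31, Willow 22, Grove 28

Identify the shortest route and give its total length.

Route A: 22 + 25 + 32 + 23 + 28 + 19 = 149
Route B: 19 + 27 + 22 + 31 + 11 + 14 = 124
Route C: 22 + 6 + 5 + 23 + 22 + 30 = 108

Shortest is Route C, total 108 miles.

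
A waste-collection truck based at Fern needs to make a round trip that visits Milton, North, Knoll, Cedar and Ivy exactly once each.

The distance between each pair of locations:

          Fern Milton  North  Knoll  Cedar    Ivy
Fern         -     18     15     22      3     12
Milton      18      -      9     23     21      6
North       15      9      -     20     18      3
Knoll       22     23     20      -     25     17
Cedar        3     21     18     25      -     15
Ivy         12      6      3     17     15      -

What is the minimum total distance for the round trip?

Shortest round trip = 75.

With 5 stops there are 5!/2 = 60 distinct round trips (a route and its reverse cost the same).
Fern-Milton-North-Knoll-Cedar-Ivy-Fern: 18+9+20+25+15+12 = 99
Fern-Milton-North-Knoll-Ivy-Cedar-Fern: 18+9+20+17+15+3 = 82
Fern-Milton-North-Cedar-Knoll-Ivy-Fern: 18+9+18+25+17+12 = 99
Fern-Milton-North-Cedar-Ivy-Knoll-Fern: 18+9+18+15+17+22 = 99
Fern-Milton-North-Ivy-Knoll-Cedar-Fern: 18+9+3+17+25+3 = 75
Fern-Milton-North-Ivy-Cedar-Knoll-Fern: 18+9+3+15+25+22 = 92
Fern-Milton-Knoll-North-Cedar-Ivy-Fern: 18+23+20+18+15+12 = 106
Fern-Milton-Knoll-North-Ivy-Cedar-Fern: 18+23+20+3+15+3 = 82
Fern-Milton-Knoll-Cedar-North-Ivy-Fern: 18+23+25+18+3+12 = 99
Fern-Milton-Knoll-Cedar-Ivy-North-Fern: 18+23+25+15+3+15 = 99
Fern-Milton-Knoll-Ivy-North-Cedar-Fern: 18+23+17+3+18+3 = 82
Fern-Milton-Knoll-Ivy-Cedar-North-Fern: 18+23+17+15+18+15 = 106
Fern-Milton-Cedar-North-Knoll-Ivy-Fern: 18+21+18+20+17+12 = 106
Fern-Milton-Cedar-North-Ivy-Knoll-Fern: 18+21+18+3+17+22 = 99
… (46 more)
The minimum is 75.
One optimal route: Fern → Milton → North → Ivy → Knoll → Cedar → Fern (or its reverse).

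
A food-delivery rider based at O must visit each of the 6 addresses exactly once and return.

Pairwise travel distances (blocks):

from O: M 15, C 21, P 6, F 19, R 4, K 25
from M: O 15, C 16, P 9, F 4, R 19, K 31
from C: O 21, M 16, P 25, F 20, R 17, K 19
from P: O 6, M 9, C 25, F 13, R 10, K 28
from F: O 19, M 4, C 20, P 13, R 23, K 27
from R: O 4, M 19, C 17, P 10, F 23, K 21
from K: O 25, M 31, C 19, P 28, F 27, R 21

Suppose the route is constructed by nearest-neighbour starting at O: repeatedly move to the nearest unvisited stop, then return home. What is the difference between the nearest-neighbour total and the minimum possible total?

8 blocks longer than the optimal tour.

O: R=4, P=6, M=15, F=19, C=21, K=25 ⇒ R
R: P=10, C=17, M=19, K=21, F=23 ⇒ P
P: M=9, F=13, C=25, K=28 ⇒ M
M: F=4, C=16, K=31 ⇒ F
F: C=20, K=27 ⇒ C
C: K=19 ⇒ K
NN route O → R → P → M → F → C → K → O costs 91.
Optimal: O → P → M → F → C → K → R → O costs 83 (by enumerating all 360 distinct tours).
Excess = 91 − 83 = 8.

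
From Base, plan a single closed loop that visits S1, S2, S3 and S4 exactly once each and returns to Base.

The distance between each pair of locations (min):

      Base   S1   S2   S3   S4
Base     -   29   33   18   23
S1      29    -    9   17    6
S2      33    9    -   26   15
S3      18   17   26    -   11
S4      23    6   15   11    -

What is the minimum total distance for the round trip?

Shortest round trip = 77 min.

With 4 stops there are 4!/2 = 12 distinct round trips (a route and its reverse cost the same).
Base → S1 → S2 → S3 → S4 → Base: 29+9+26+11+23 = 98
Base → S1 → S2 → S4 → S3 → Base: 29+9+15+11+18 = 82
Base → S1 → S3 → S2 → S4 → Base: 29+17+26+15+23 = 110
Base → S1 → S3 → S4 → S2 → Base: 29+17+11+15+33 = 105
Base → S1 → S4 → S2 → S3 → Base: 29+6+15+26+18 = 94
Base → S1 → S4 → S3 → S2 → Base: 29+6+11+26+33 = 105
Base → S2 → S1 → S3 → S4 → Base: 33+9+17+11+23 = 93
Base → S2 → S1 → S4 → S3 → Base: 33+9+6+11+18 = 77
Base → S2 → S3 → S1 → S4 → Base: 33+26+17+6+23 = 105
Base → S2 → S4 → S1 → S3 → Base: 33+15+6+17+18 = 89
Base → S3 → S1 → S2 → S4 → Base: 18+17+9+15+23 = 82
Base → S3 → S2 → S1 → S4 → Base: 18+26+9+6+23 = 82
The minimum is 77.
One optimal route: Base → S2 → S1 → S4 → S3 → Base (or its reverse).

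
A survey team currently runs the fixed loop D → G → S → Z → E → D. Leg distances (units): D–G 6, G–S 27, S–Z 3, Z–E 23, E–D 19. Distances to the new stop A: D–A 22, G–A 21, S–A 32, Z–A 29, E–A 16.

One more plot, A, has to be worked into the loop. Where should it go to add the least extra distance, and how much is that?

Minimum extra distance: 19, inserting A between E and D.

Insertion cost between consecutive stops i–j is d(i,A) + d(A,j) − d(i,j):
  between D and G: 22 + 21 − 6 = 37
  between G and S: 21 + 32 − 27 = 26
  between S and Z: 32 + 29 − 3 = 58
  between Z and E: 29 + 16 − 23 = 22
  between E and D: 16 + 22 − 19 = 19
Cheapest insertion is between E and D, adding 19.
New total = 78 + 19 = 97.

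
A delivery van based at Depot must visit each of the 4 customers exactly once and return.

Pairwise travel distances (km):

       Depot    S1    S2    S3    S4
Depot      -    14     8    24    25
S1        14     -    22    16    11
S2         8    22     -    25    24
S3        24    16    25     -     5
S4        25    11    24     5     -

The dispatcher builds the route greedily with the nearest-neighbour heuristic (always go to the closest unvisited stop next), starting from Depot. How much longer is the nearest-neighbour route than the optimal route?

From Depot: S2=8, S1=14, S3=24, S4=25 → choose S2 (8).
From S2: S1=22, S4=24, S3=25 → choose S1 (22).
From S1: S4=11, S3=16 → choose S4 (11).
From S4: S3=5 → choose S3 (5).
NN route Depot → S2 → S1 → S4 → S3 → Depot costs 70.
Optimal: Depot → S1 → S4 → S3 → S2 → Depot costs 63 (by enumerating all 12 distinct tours).
Excess = 70 − 63 = 7.

Excess over optimum: 7 km.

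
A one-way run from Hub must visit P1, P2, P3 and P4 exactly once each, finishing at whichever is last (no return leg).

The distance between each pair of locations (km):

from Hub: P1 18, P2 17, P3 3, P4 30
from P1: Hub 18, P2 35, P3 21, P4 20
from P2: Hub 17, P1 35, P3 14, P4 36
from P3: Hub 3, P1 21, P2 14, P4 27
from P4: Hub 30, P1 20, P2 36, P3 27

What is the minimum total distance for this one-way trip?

Minimum one-way distance = 72 km.

There are 4! = 24 possible orderings.
Hub → P1 → P2 → P3 → P4: 18+35+14+27 = 94
Hub → P1 → P2 → P4 → P3: 18+35+36+27 = 116
Hub → P1 → P3 → P2 → P4: 18+21+14+36 = 89
Hub → P1 → P3 → P4 → P2: 18+21+27+36 = 102
Hub → P1 → P4 → P2 → P3: 18+20+36+14 = 88
Hub → P1 → P4 → P3 → P2: 18+20+27+14 = 79
Hub → P2 → P1 → P3 → P4: 17+35+21+27 = 100
Hub → P2 → P1 → P4 → P3: 17+35+20+27 = 99
Hub → P2 → P3 → P1 → P4: 17+14+21+20 = 72
Hub → P2 → P3 → P4 → P1: 17+14+27+20 = 78
Hub → P2 → P4 → P1 → P3: 17+36+20+21 = 94
Hub → P2 → P4 → P3 → P1: 17+36+27+21 = 101
Hub → P3 → P1 → P2 → P4: 3+21+35+36 = 95
Hub → P3 → P1 → P4 → P2: 3+21+20+36 = 80
… (10 more)
The minimum is 72.
One shortest path: Hub → P2 → P3 → P1 → P4.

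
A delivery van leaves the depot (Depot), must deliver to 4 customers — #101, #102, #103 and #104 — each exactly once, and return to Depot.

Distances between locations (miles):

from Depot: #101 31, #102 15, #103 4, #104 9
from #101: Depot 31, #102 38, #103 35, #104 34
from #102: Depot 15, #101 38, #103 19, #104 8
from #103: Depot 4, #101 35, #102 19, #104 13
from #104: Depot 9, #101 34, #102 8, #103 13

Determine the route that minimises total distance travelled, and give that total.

There are 12 distinct closed tours to check (reversals are equivalent).
Depot-#101-#102-#103-#104-Depot: 31+38+19+13+9 = 110
Depot-#101-#102-#104-#103-Depot: 31+38+8+13+4 = 94
Depot-#101-#103-#102-#104-Depot: 31+35+19+8+9 = 102
Depot-#101-#103-#104-#102-Depot: 31+35+13+8+15 = 102
Depot-#101-#104-#102-#103-Depot: 31+34+8+19+4 = 96
Depot-#101-#104-#103-#102-Depot: 31+34+13+19+15 = 112
Depot-#102-#101-#103-#104-Depot: 15+38+35+13+9 = 110
Depot-#102-#101-#104-#103-Depot: 15+38+34+13+4 = 104
Depot-#102-#103-#101-#104-Depot: 15+19+35+34+9 = 112
Depot-#102-#104-#101-#103-Depot: 15+8+34+35+4 = 96
Depot-#103-#101-#102-#104-Depot: 4+35+38+8+9 = 94
Depot-#103-#102-#101-#104-Depot: 4+19+38+34+9 = 104
The minimum is 94.
One optimal route: Depot → #101 → #102 → #104 → #103 → Depot (or its reverse).

Shortest round trip = 94 miles.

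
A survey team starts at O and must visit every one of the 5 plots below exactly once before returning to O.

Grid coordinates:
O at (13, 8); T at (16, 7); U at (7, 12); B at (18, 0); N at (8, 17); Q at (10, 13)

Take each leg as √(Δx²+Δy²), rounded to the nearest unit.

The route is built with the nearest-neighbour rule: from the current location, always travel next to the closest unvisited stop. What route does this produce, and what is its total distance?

Nearest-neighbour total = 43; route O → T → B → Q → U → N → O.

O → [T:3 / Q:6 / U:7 / B:9 / N:10] → T (3)
T → [B:7 / Q:8 / U:10 / N:13] → B (7)
B → [Q:15 / U:16 / N:20] → Q (15)
Q → [U:3 / N:4] → U (3)
U → [N:5] → N (5)
Return N→O: 10.
Total = 3 + 7 + 15 + 3 + 5 + 10 = 43.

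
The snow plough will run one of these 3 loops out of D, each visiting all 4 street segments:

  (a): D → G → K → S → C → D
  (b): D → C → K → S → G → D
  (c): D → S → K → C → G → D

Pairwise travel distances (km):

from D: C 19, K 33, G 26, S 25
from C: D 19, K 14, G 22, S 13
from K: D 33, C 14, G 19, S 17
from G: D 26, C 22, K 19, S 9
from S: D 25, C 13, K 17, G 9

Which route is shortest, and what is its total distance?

85 km — (b) is the shortest.

(a): 26 + 19 + 17 + 13 + 19 = 94
(b): 19 + 14 + 17 + 9 + 26 = 85
(c): 25 + 17 + 14 + 22 + 26 = 104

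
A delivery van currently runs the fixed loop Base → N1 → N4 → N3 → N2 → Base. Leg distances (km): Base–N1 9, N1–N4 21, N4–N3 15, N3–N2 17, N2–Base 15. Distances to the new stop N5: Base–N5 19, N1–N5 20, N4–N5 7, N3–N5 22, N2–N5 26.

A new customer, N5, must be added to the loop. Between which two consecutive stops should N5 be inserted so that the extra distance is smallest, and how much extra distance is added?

Insertion cost between consecutive stops i–j is d(i,N5) + d(N5,j) − d(i,j):
  between Base and N1: 19 + 20 − 9 = 30
  between N1 and N4: 20 + 7 − 21 = 6
  between N4 and N3: 7 + 22 − 15 = 14
  between N3 and N2: 22 + 26 − 17 = 31
  between N2 and Base: 26 + 19 − 15 = 30
Cheapest insertion is between N1 and N4, adding 6.
New total = 77 + 6 = 83.

Minimum extra distance: 6 km, inserting N5 between N1 and N4.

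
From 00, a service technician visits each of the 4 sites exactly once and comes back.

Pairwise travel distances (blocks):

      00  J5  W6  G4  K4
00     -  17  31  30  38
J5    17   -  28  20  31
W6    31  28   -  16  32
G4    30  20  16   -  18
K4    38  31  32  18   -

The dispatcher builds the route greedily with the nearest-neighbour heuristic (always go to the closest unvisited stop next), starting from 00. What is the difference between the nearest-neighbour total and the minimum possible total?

The nearest-neighbour route is 10 blocks longer than optimal.

From 00: J5=17, G4=30, W6=31, K4=38 → choose J5 (17).
From J5: G4=20, W6=28, K4=31 → choose G4 (20).
From G4: W6=16, K4=18 → choose W6 (16).
From W6: K4=32 → choose K4 (32).
NN route 00 → J5 → G4 → W6 → K4 → 00 costs 123.
Optimal: 00 → J5 → K4 → G4 → W6 → 00 costs 113 (by enumerating all 12 distinct tours).
Excess = 123 − 113 = 10.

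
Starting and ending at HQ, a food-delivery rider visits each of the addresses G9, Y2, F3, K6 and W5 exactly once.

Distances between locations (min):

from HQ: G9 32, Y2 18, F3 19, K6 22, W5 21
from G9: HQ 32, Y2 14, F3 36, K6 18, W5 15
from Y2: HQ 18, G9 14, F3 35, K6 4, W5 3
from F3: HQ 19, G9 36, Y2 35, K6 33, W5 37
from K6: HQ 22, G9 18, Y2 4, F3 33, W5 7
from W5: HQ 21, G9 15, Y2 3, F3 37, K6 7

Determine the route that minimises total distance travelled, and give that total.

Shortest round trip = 99 min.

With 5 stops there are 5!/2 = 60 distinct round trips (a route and its reverse cost the same).
HQ - G9 - Y2 - F3 - K6 - W5 - HQ: 32+14+35+33+7+21 = 142
HQ - G9 - Y2 - F3 - W5 - K6 - HQ: 32+14+35+37+7+22 = 147
HQ - G9 - Y2 - K6 - F3 - W5 - HQ: 32+14+4+33+37+21 = 141
HQ - G9 - Y2 - K6 - W5 - F3 - HQ: 32+14+4+7+37+19 = 113
HQ - G9 - Y2 - W5 - F3 - K6 - HQ: 32+14+3+37+33+22 = 141
HQ - G9 - Y2 - W5 - K6 - F3 - HQ: 32+14+3+7+33+19 = 108
HQ - G9 - F3 - Y2 - K6 - W5 - HQ: 32+36+35+4+7+21 = 135
HQ - G9 - F3 - Y2 - W5 - K6 - HQ: 32+36+35+3+7+22 = 135
HQ - G9 - F3 - K6 - Y2 - W5 - HQ: 32+36+33+4+3+21 = 129
HQ - G9 - F3 - K6 - W5 - Y2 - HQ: 32+36+33+7+3+18 = 129
HQ - G9 - F3 - W5 - Y2 - K6 - HQ: 32+36+37+3+4+22 = 134
HQ - G9 - F3 - W5 - K6 - Y2 - HQ: 32+36+37+7+4+18 = 134
HQ - G9 - K6 - Y2 - F3 - W5 - HQ: 32+18+4+35+37+21 = 147
HQ - G9 - K6 - Y2 - W5 - F3 - HQ: 32+18+4+3+37+19 = 113
… (46 more)
HQ - Y2 - K6 - W5 - G9 - F3 - HQ: 18+4+7+15+36+19 = 99  ← best
The minimum is 99.
One optimal route: HQ → Y2 → K6 → W5 → G9 → F3 → HQ (or its reverse).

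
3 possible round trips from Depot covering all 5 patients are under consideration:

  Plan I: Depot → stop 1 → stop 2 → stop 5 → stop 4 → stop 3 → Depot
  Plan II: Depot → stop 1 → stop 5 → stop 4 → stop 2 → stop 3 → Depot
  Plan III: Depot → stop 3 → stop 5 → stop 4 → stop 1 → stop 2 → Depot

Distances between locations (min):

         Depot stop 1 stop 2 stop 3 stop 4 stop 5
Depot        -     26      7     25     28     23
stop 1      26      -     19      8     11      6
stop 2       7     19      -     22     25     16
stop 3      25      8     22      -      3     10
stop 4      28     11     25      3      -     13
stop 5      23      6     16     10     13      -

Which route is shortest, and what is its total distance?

Plan I: 26 + 19 + 16 + 13 + 3 + 25 = 102
Plan II: 26 + 6 + 13 + 25 + 22 + 25 = 117
Plan III: 25 + 10 + 13 + 11 + 19 + 7 = 85

Shortest is Plan III, total 85 min.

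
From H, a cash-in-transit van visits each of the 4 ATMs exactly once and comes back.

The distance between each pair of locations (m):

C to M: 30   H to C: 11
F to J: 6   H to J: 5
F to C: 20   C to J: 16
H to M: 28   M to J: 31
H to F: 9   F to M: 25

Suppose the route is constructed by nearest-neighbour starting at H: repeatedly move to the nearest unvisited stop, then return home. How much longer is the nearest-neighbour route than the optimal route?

The nearest-neighbour route is 12 m longer than optimal.

From H: J=5, F=9, C=11, M=28 → choose J (5).
From J: F=6, C=16, M=31 → choose F (6).
From F: C=20, M=25 → choose C (20).
From C: M=30 → choose M (30).
NN route H → J → F → C → M → H costs 89.
Optimal: H → C → M → F → J → H costs 77 (by enumerating all 12 distinct tours).
Excess = 89 − 77 = 12.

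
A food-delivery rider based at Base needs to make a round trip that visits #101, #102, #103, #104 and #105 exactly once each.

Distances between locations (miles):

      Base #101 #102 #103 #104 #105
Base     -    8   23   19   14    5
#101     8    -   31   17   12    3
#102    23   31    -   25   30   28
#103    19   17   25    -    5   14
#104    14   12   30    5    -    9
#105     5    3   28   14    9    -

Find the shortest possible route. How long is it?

73 miles — the shortest possible round trip.

With 5 stops there are 5!/2 = 60 distinct round trips (a route and its reverse cost the same).
Base - #101 - #102 - #103 - #104 - #105 - Base: 8+31+25+5+9+5 = 83
Base - #101 - #102 - #103 - #105 - #104 - Base: 8+31+25+14+9+14 = 101
Base - #101 - #102 - #104 - #103 - #105 - Base: 8+31+30+5+14+5 = 93
Base - #101 - #102 - #104 - #105 - #103 - Base: 8+31+30+9+14+19 = 111
Base - #101 - #102 - #105 - #103 - #104 - Base: 8+31+28+14+5+14 = 100
Base - #101 - #102 - #105 - #104 - #103 - Base: 8+31+28+9+5+19 = 100
Base - #101 - #103 - #102 - #104 - #105 - Base: 8+17+25+30+9+5 = 94
Base - #101 - #103 - #102 - #105 - #104 - Base: 8+17+25+28+9+14 = 101
Base - #101 - #103 - #104 - #102 - #105 - Base: 8+17+5+30+28+5 = 93
Base - #101 - #103 - #104 - #105 - #102 - Base: 8+17+5+9+28+23 = 90
Base - #101 - #103 - #105 - #102 - #104 - Base: 8+17+14+28+30+14 = 111
Base - #101 - #103 - #105 - #104 - #102 - Base: 8+17+14+9+30+23 = 101
Base - #101 - #104 - #102 - #103 - #105 - Base: 8+12+30+25+14+5 = 94
Base - #101 - #104 - #102 - #105 - #103 - Base: 8+12+30+28+14+19 = 111
… (46 more)
Base - #101 - #105 - #104 - #103 - #102 - Base: 8+3+9+5+25+23 = 73  ← best
The minimum is 73.
One optimal route: Base → #101 → #105 → #104 → #103 → #102 → Base (or its reverse).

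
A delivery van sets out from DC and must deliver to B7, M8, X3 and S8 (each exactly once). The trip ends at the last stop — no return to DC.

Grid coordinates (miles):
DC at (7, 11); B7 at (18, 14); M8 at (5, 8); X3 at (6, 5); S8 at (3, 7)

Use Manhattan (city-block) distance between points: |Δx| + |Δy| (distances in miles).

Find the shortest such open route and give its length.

There are 4! = 24 possible orderings.
DC→B7→M8→X3→S8: 14+19+4+5 = 42
DC→B7→M8→S8→X3: 14+19+3+5 = 41
DC→B7→X3→M8→S8: 14+21+4+3 = 42
DC→B7→X3→S8→M8: 14+21+5+3 = 43
DC→B7→S8→M8→X3: 14+22+3+4 = 43
DC→B7→S8→X3→M8: 14+22+5+4 = 45
DC→M8→B7→X3→S8: 5+19+21+5 = 50
DC→M8→B7→S8→X3: 5+19+22+5 = 51
DC→M8→X3→B7→S8: 5+4+21+22 = 52
DC→M8→X3→S8→B7: 5+4+5+22 = 36
DC→M8→S8→B7→X3: 5+3+22+21 = 51
DC→M8→S8→X3→B7: 5+3+5+21 = 34
DC→X3→B7→M8→S8: 7+21+19+3 = 50
DC→X3→B7→S8→M8: 7+21+22+3 = 53
… (10 more)
The minimum is 34.
One shortest path: DC → M8 → S8 → X3 → B7.

Minimum one-way distance = 34 miles.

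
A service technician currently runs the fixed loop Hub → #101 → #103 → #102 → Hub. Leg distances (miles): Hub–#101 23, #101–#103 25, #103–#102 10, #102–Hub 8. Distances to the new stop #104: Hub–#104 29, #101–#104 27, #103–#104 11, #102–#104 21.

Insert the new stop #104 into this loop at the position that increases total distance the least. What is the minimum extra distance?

Adding 13 miles by placing #104 on the #101–#103 leg.

Insertion cost between consecutive stops i–j is d(i,#104) + d(#104,j) − d(i,j):
  between Hub and #101: 29 + 27 − 23 = 33
  between #101 and #103: 27 + 11 − 25 = 13
  between #103 and #102: 11 + 21 − 10 = 22
  between #102 and Hub: 21 + 29 − 8 = 42
Cheapest insertion is between #101 and #103, adding 13.
New total = 66 + 13 = 79.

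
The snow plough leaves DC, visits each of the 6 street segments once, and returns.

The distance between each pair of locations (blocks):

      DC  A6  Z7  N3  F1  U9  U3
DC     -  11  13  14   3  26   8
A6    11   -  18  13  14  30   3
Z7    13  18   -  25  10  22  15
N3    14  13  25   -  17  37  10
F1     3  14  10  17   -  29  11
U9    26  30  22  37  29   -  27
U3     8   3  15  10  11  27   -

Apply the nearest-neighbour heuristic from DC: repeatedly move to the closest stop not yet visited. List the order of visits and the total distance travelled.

Total distance 107 blocks via the nearest-neighbour route DC → F1 → Z7 → U3 → A6 → N3 → U9 → DC.

At DC the remaining stops are F1 3, U3 8, A6 11, Z7 13, N3 14, U9 26; go to F1.
At F1 the remaining stops are Z7 10, U3 11, A6 14, N3 17, U9 29; go to Z7.
At Z7 the remaining stops are U3 15, A6 18, U9 22, N3 25; go to U3.
At U3 the remaining stops are A6 3, N3 10, U9 27; go to A6.
At A6 the remaining stops are N3 13, U9 30; go to N3.
At N3 the remaining stops are U9 37; go to U9.
Return U9→DC: 26.
Total = 3 + 10 + 15 + 3 + 13 + 37 + 26 = 107.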